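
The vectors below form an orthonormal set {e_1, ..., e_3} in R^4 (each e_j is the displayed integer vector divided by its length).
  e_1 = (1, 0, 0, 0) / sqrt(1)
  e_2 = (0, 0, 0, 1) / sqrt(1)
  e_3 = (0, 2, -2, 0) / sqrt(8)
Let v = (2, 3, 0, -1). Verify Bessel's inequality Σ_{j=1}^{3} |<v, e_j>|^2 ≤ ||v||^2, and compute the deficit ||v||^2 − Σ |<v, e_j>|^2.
Σ |<v, e_j>|^2 = 19/2; ||v||^2 = 14; deficit = 9/2

Write each e_j = u_j / sqrt(<u_j, u_j>) where u_j is the displayed integer vector. Then <v, e_j> = <v, u_j> / sqrt(<u_j, u_j>), so |<v, e_j>|^2 = <v, u_j>^2 / <u_j, u_j>.
Coefficients: <v, e_1> = 2/sqrt(1), <v, e_2> = -1/sqrt(1), <v, e_3> = 6/sqrt(8).
Square and sum: Σ |<v, e_j>|^2 = 19/2.
Compute ||v||^2 = v·v = 14.
Deficit = 14 − 19/2 = 9/2 ≥ 0, confirming Bessel's inequality. (The deficit equals ||v − Σ <v,e_j> e_j||^2, the squared distance from v to span{e_j}.)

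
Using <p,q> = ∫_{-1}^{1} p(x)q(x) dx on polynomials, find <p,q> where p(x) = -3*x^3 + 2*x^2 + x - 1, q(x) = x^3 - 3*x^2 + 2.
<p,q> = -46/21

Expand the product: p(x)·q(x) = -3*x^6 + 11*x^5 - 5*x^4 - 10*x^3 + 7*x^2 + 2*x - 2.
∫_{-1}^{1} of each monomial x^k gives [2/(k+1) if k even, 0 if k odd]. Integrating term-by-term (or equivalently evaluating the antiderivative F(x) = -3*x^7/7 + 11*x^6/6 - x^5 - 5*x^4/2 + 7*x^3/3 + x^2 - 2*x at the endpoints):
  F(1) − F(−1) = -16/21 − (10/7) = -46/21.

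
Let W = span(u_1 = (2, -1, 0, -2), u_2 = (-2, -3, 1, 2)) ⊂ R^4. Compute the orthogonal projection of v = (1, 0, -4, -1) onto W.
proj_W(v) = (168/137, 124/137, -52/137, -168/137)

Set up U = [u_1 | ... | u_2] ∈ R^(4×2). The projector onto W = col(U) is P = U (U^T U)^(-1) U^T.
Compute U^T U =
  [9, -5]
  [-5, 18],
and U^T v = (4, -8).
Solve U^T U · c = U^T v for the coefficients: c = (32/137, -52/137). The projection is proj_W(v) = U c.
Check: (v - proj_W(v)) · u_1 = 0  (should be 0).
Check: (v - proj_W(v)) · u_2 = 0  (should be 0).
Result: proj_W(v) = (168/137, 124/137, -52/137, -168/137).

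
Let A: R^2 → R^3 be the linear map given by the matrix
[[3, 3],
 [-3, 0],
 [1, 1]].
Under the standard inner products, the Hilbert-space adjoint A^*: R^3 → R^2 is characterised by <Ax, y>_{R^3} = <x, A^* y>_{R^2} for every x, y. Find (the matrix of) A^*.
A^* = A^T =
[[3, -3, 1],
 [3, 0, 1]]

For real matrices with standard dot products, the defining identity <Ax, y> = <x, A^* y> gives (Ax)^T y = x^T (A^*) y, i.e. x^T A^T y = x^T (A^*) y. Since this holds for all x, y, we must have A^* = A^T. Therefore
A^* =
[[3, -3, 1],
 [3, 0, 1]].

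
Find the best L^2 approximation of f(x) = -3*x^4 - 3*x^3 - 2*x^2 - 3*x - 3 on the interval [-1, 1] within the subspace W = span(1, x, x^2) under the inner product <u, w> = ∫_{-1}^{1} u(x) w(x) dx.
g(x) = -32*x^2/7 - 24*x/5 - 96/35

The best approximation g ∈ W is the orthogonal projection of f onto W. Writing g = a_0 + a_1 x + a_2 x^2, the coefficients solve the normal equations G · a = b where
  G_{ij} = <φ_i, φ_j> and b_i = <f, φ_i>, with φ_0 = 1, φ_1 = x, φ_2 = x^2.
G =
  [2, 0, 2/3]
  [0, 2/3, 0]
  [2/3, 0, 2/5],
b = (-128/15, -16/5, -128/35).
Solving gives a_0 = -96/35, a_1 = -24/5, a_2 = -32/7, so
  g(x) = -32*x^2/7 - 24*x/5 - 96/35.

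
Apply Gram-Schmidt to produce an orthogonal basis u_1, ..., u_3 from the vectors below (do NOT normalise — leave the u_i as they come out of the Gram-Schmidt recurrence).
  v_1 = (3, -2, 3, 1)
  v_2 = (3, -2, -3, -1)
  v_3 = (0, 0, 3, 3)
Orthogonal basis:
  u_1 = (3, -2, 3, 1)
  u_2 = (60/23, -40/23, -78/23, -26/23)
  u_3 = (0, 0, -3/5, 9/5)

Apply the Gram-Schmidt recurrence
  u_1 = v_1
  u_i = v_i − Σ_{j<i} ((v_i · u_j) / (u_j · u_j)) · u_j.

Step by step this gives:
  u_1 = (3, -2, 3, 1)
  u_2 = (60/23, -40/23, -78/23, -26/23)
  u_3 = (0, 0, -3/5, 9/5)

Orthogonality check:
  u_2 · u_1 = 0 (should be 0)
  u_3 · u_1 = 0 (should be 0)
  u_3 · u_2 = 0 (should be 0)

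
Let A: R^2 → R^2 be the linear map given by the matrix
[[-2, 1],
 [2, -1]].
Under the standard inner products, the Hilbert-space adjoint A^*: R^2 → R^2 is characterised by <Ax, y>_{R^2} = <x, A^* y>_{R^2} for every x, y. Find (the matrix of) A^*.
A^* = A^T =
[[-2, 2],
 [1, -1]]

For real matrices with standard dot products, the defining identity <Ax, y> = <x, A^* y> gives (Ax)^T y = x^T (A^*) y, i.e. x^T A^T y = x^T (A^*) y. Since this holds for all x, y, we must have A^* = A^T. Therefore
A^* =
[[-2, 2],
 [1, -1]].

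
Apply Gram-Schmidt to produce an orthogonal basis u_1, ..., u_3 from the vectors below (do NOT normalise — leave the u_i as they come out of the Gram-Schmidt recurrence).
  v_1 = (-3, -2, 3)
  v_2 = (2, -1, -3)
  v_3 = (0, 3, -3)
Orthogonal basis:
  u_1 = (-3, -2, 3)
  u_2 = (5/22, -24/11, -27/22)
  u_3 = (-270/139, 90/139, -210/139)

Apply the Gram-Schmidt recurrence
  u_1 = v_1
  u_i = v_i − Σ_{j<i} ((v_i · u_j) / (u_j · u_j)) · u_j.

Step by step this gives:
  u_1 = (-3, -2, 3)
  u_2 = (5/22, -24/11, -27/22)
  u_3 = (-270/139, 90/139, -210/139)

Orthogonality check:
  u_2 · u_1 = 0 (should be 0)
  u_3 · u_1 = 0 (should be 0)
  u_3 · u_2 = 0 (should be 0)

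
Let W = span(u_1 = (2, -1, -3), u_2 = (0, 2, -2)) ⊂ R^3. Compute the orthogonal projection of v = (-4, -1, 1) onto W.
proj_W(v) = (-4/3, 1/3, 7/3)

Set up U = [u_1 | ... | u_2] ∈ R^(3×2). The projector onto W = col(U) is P = U (U^T U)^(-1) U^T.
Compute U^T U =
  [14, 4]
  [4, 8],
and U^T v = (-10, -4).
Solve U^T U · c = U^T v for the coefficients: c = (-2/3, -1/6). The projection is proj_W(v) = U c.
Check: (v - proj_W(v)) · u_1 = 0  (should be 0).
Check: (v - proj_W(v)) · u_2 = 0  (should be 0).
Result: proj_W(v) = (-4/3, 1/3, 7/3).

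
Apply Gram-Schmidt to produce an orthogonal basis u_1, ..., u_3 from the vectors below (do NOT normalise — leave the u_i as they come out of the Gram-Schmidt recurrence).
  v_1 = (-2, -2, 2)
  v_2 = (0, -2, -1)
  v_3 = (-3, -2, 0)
Orthogonal basis:
  u_1 = (-2, -2, 2)
  u_2 = (1/3, -5/3, -4/3)
  u_3 = (-3/2, 1/2, -1)

Apply the Gram-Schmidt recurrence
  u_1 = v_1
  u_i = v_i − Σ_{j<i} ((v_i · u_j) / (u_j · u_j)) · u_j.

Step by step this gives:
  u_1 = (-2, -2, 2)
  u_2 = (1/3, -5/3, -4/3)
  u_3 = (-3/2, 1/2, -1)

Orthogonality check:
  u_2 · u_1 = 0 (should be 0)
  u_3 · u_1 = 0 (should be 0)
  u_3 · u_2 = 0 (should be 0)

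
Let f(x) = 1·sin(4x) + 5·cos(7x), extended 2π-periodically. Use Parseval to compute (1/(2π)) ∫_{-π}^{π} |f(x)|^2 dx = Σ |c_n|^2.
Σ |c_n|^2 = 13

Expand |f|^2 and use orthogonality of {sin(nx), cos(mx)} on [-π, π]:
  ∫_{-π}^{π} sin(nx)^2 dx = π, ∫ cos(mx)^2 dx = π, and cross terms integrate to 0.
So ∫_{-π}^{π} f(x)^2 dx = 1^2 · π + 5^2 · π = (1 + 25)π.
Divide by 2π: (1 + 25)/2 = 13.
By Parseval, this equals Σ |c_n|^2.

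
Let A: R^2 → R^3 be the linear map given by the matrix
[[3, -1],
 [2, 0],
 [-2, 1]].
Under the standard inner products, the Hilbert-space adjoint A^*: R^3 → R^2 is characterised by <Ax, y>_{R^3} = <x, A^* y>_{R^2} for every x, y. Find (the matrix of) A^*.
A^* = A^T =
[[3, 2, -2],
 [-1, 0, 1]]

For real matrices with standard dot products, the defining identity <Ax, y> = <x, A^* y> gives (Ax)^T y = x^T (A^*) y, i.e. x^T A^T y = x^T (A^*) y. Since this holds for all x, y, we must have A^* = A^T. Therefore
A^* =
[[3, 2, -2],
 [-1, 0, 1]].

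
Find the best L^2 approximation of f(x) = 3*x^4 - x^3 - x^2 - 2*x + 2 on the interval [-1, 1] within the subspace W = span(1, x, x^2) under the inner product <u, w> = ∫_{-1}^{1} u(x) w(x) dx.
g(x) = 11*x^2/7 - 13*x/5 + 61/35

The best approximation g ∈ W is the orthogonal projection of f onto W. Writing g = a_0 + a_1 x + a_2 x^2, the coefficients solve the normal equations G · a = b where
  G_{ij} = <φ_i, φ_j> and b_i = <f, φ_i>, with φ_0 = 1, φ_1 = x, φ_2 = x^2.
G =
  [2, 0, 2/3]
  [0, 2/3, 0]
  [2/3, 0, 2/5],
b = (68/15, -26/15, 188/105).
Solving gives a_0 = 61/35, a_1 = -13/5, a_2 = 11/7, so
  g(x) = 11*x^2/7 - 13*x/5 + 61/35.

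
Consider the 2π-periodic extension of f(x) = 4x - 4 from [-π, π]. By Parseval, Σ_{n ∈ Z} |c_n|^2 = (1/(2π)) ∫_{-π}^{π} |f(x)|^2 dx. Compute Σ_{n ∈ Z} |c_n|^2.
Σ |c_n|^2 = 16π^2/3 + 16

Expand and integrate term by term over [-π, π]:
  ∫ (4x)^2 dx = 16·(2π^3/3); ∫ 2·4·(-4)·x dx = 0 (odd integrand); ∫ (-4)^2 dx = 16·2π.
So (1/(2π)) ∫_{-π}^{π} (4x - 4)^2 dx = 16π^2/3 + 16 = 16π^2/3 + 16.
Parseval ⇒ Σ |c_n|^2 = 16π^2/3 + 16.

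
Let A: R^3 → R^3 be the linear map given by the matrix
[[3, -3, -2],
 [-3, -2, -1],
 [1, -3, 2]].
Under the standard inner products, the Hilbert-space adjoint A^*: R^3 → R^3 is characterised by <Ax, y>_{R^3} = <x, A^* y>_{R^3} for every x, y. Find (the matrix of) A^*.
A^* = A^T =
[[3, -3, 1],
 [-3, -2, -3],
 [-2, -1, 2]]

For real matrices with standard dot products, the defining identity <Ax, y> = <x, A^* y> gives (Ax)^T y = x^T (A^*) y, i.e. x^T A^T y = x^T (A^*) y. Since this holds for all x, y, we must have A^* = A^T. Therefore
A^* =
[[3, -3, 1],
 [-3, -2, -3],
 [-2, -1, 2]].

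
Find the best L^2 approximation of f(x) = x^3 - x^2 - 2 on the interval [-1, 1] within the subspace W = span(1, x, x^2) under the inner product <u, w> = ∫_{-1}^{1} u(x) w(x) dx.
g(x) = -x^2 + 3*x/5 - 2

The best approximation g ∈ W is the orthogonal projection of f onto W. Writing g = a_0 + a_1 x + a_2 x^2, the coefficients solve the normal equations G · a = b where
  G_{ij} = <φ_i, φ_j> and b_i = <f, φ_i>, with φ_0 = 1, φ_1 = x, φ_2 = x^2.
G =
  [2, 0, 2/3]
  [0, 2/3, 0]
  [2/3, 0, 2/5],
b = (-14/3, 2/5, -26/15).
Solving gives a_0 = -2, a_1 = 3/5, a_2 = -1, so
  g(x) = -x^2 + 3*x/5 - 2.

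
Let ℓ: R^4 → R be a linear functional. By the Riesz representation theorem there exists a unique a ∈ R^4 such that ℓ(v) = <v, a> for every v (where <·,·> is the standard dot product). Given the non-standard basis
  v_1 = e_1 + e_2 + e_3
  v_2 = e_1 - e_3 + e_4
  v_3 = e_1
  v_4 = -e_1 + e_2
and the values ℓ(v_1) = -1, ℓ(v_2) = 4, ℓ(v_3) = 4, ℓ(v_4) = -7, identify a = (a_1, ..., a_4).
a = (4, -3, -2, -2)

Write a = (a_1, ..., a_4) in the standard basis. For each basis vector v_i, ℓ(v_i) = <v_i, a> is a linear equation in the a_j's. Collect the n equations into a matrix system V a = ℓ, where row i of V is v_i (expressed in the standard basis). Since V is invertible (lower-triangular with 1s on the diagonal, up to permutation), solve by back-substitution:
  V =
[[1, 1, 1, 0],
 [1, 0, -1, 1],
 [1, 0, 0, 0],
 [-1, 1, 0, 0]]
  V a = (-1, 4, 4, -7)
Solving gives a = (4, -3, -2, -2).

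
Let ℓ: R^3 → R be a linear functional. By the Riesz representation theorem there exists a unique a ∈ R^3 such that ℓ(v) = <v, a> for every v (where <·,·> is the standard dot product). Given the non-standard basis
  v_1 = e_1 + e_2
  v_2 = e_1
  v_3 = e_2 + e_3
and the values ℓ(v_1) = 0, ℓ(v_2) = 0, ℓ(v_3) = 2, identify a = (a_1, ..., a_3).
a = (0, 0, 2)

Write a = (a_1, ..., a_3) in the standard basis. For each basis vector v_i, ℓ(v_i) = <v_i, a> is a linear equation in the a_j's. Collect the n equations into a matrix system V a = ℓ, where row i of V is v_i (expressed in the standard basis). Since V is invertible (lower-triangular with 1s on the diagonal, up to permutation), solve by back-substitution:
  V =
[[1, 1, 0],
 [1, 0, 0],
 [0, 1, 1]]
  V a = (0, 0, 2)
Solving gives a = (0, 0, 2).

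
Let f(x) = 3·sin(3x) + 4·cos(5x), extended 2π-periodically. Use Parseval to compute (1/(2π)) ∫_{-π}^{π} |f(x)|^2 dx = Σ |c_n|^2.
Σ |c_n|^2 = 25/2

Expand |f|^2 and use orthogonality of {sin(nx), cos(mx)} on [-π, π]:
  ∫_{-π}^{π} sin(nx)^2 dx = π, ∫ cos(mx)^2 dx = π, and cross terms integrate to 0.
So ∫_{-π}^{π} f(x)^2 dx = 3^2 · π + 4^2 · π = (9 + 16)π.
Divide by 2π: (9 + 16)/2 = 25/2.
By Parseval, this equals Σ |c_n|^2.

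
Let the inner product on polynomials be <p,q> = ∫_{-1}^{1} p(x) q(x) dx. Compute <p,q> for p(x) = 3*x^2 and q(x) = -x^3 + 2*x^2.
<p,q> = 12/5

Expand the product: p(x)·q(x) = -3*x^5 + 6*x^4.
∫_{-1}^{1} of each monomial x^k gives [2/(k+1) if k even, 0 if k odd]. Integrating term-by-term (or equivalently evaluating the antiderivative F(x) = -x^6/2 + 6*x^5/5 at the endpoints):
  F(1) − F(−1) = 7/10 − (-17/10) = 12/5.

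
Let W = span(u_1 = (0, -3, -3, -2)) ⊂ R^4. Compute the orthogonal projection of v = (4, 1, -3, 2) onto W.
proj_W(v) = (0, -3/11, -3/11, -2/11)

Set up U = [u_1 | ... | u_1] ∈ R^(4×1). The projector onto W = col(U) is P = U (U^T U)^(-1) U^T.
Compute U^T U =
  [22],
and U^T v = (2).
Solve U^T U · c = U^T v for the coefficients: c = (1/11). The projection is proj_W(v) = U c.
Check: (v - proj_W(v)) · u_1 = 0  (should be 0).
Result: proj_W(v) = (0, -3/11, -3/11, -2/11).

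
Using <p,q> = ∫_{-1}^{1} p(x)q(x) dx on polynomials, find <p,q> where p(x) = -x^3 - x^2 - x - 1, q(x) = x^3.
<p,q> = -24/35

Expand the product: p(x)·q(x) = -x^6 - x^5 - x^4 - x^3.
∫_{-1}^{1} of each monomial x^k gives [2/(k+1) if k even, 0 if k odd]. Integrating term-by-term (or equivalently evaluating the antiderivative F(x) = -x^7/7 - x^6/6 - x^5/5 - x^4/4 at the endpoints):
  F(1) − F(−1) = -319/420 − (-31/420) = -24/35.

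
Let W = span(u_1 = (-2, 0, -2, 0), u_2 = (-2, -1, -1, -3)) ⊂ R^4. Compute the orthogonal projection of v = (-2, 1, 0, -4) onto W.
proj_W(v) = (-11/7, -8/7, -3/7, -24/7)

Set up U = [u_1 | ... | u_2] ∈ R^(4×2). The projector onto W = col(U) is P = U (U^T U)^(-1) U^T.
Compute U^T U =
  [8, 6]
  [6, 15],
and U^T v = (4, 15).
Solve U^T U · c = U^T v for the coefficients: c = (-5/14, 8/7). The projection is proj_W(v) = U c.
Check: (v - proj_W(v)) · u_1 = 0  (should be 0).
Check: (v - proj_W(v)) · u_2 = 0  (should be 0).
Result: proj_W(v) = (-11/7, -8/7, -3/7, -24/7).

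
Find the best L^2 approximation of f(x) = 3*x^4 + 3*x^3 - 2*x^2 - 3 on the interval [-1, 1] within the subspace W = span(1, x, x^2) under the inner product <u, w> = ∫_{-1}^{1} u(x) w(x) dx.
g(x) = 4*x^2/7 + 9*x/5 - 114/35

The best approximation g ∈ W is the orthogonal projection of f onto W. Writing g = a_0 + a_1 x + a_2 x^2, the coefficients solve the normal equations G · a = b where
  G_{ij} = <φ_i, φ_j> and b_i = <f, φ_i>, with φ_0 = 1, φ_1 = x, φ_2 = x^2.
G =
  [2, 0, 2/3]
  [0, 2/3, 0]
  [2/3, 0, 2/5],
b = (-92/15, 6/5, -68/35).
Solving gives a_0 = -114/35, a_1 = 9/5, a_2 = 4/7, so
  g(x) = 4*x^2/7 + 9*x/5 - 114/35.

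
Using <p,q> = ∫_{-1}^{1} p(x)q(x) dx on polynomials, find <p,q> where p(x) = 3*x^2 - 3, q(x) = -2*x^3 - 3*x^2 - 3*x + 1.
<p,q> = -8/5

Expand the product: p(x)·q(x) = -6*x^5 - 9*x^4 - 3*x^3 + 12*x^2 + 9*x - 3.
∫_{-1}^{1} of each monomial x^k gives [2/(k+1) if k even, 0 if k odd]. Integrating term-by-term (or equivalently evaluating the antiderivative F(x) = -x^6 - 9*x^5/5 - 3*x^4/4 + 4*x^3 + 9*x^2/2 - 3*x at the endpoints):
  F(1) − F(−1) = 39/20 − (71/20) = -8/5.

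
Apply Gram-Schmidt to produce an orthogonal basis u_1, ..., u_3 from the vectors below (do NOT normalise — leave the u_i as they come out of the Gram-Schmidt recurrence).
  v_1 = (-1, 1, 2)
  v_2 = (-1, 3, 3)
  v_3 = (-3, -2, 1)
Orthogonal basis:
  u_1 = (-1, 1, 2)
  u_2 = (2/3, 4/3, -1/3)
  u_3 = (-15/14, 5/14, -5/7)

Apply the Gram-Schmidt recurrence
  u_1 = v_1
  u_i = v_i − Σ_{j<i} ((v_i · u_j) / (u_j · u_j)) · u_j.

Step by step this gives:
  u_1 = (-1, 1, 2)
  u_2 = (2/3, 4/3, -1/3)
  u_3 = (-15/14, 5/14, -5/7)

Orthogonality check:
  u_2 · u_1 = 0 (should be 0)
  u_3 · u_1 = 0 (should be 0)
  u_3 · u_2 = 0 (should be 0)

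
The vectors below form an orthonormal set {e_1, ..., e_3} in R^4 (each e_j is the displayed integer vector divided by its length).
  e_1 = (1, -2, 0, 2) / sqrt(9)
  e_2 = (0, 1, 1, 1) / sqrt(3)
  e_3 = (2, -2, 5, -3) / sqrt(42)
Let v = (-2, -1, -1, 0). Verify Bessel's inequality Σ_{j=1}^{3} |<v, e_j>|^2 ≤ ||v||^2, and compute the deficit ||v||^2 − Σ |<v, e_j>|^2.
Σ |<v, e_j>|^2 = 5/2; ||v||^2 = 6; deficit = 7/2

Write each e_j = u_j / sqrt(<u_j, u_j>) where u_j is the displayed integer vector. Then <v, e_j> = <v, u_j> / sqrt(<u_j, u_j>), so |<v, e_j>|^2 = <v, u_j>^2 / <u_j, u_j>.
Coefficients: <v, e_1> = 0/sqrt(9), <v, e_2> = -2/sqrt(3), <v, e_3> = -7/sqrt(42).
Square and sum: Σ |<v, e_j>|^2 = 5/2.
Compute ||v||^2 = v·v = 6.
Deficit = 6 − 5/2 = 7/2 ≥ 0, confirming Bessel's inequality. (The deficit equals ||v − Σ <v,e_j> e_j||^2, the squared distance from v to span{e_j}.)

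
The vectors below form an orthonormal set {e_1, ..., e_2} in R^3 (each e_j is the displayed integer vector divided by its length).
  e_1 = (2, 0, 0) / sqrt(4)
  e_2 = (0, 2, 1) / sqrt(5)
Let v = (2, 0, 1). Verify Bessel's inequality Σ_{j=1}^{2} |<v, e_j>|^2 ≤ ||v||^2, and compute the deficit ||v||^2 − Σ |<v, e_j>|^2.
Σ |<v, e_j>|^2 = 21/5; ||v||^2 = 5; deficit = 4/5

Write each e_j = u_j / sqrt(<u_j, u_j>) where u_j is the displayed integer vector. Then <v, e_j> = <v, u_j> / sqrt(<u_j, u_j>), so |<v, e_j>|^2 = <v, u_j>^2 / <u_j, u_j>.
Coefficients: <v, e_1> = 4/sqrt(4), <v, e_2> = 1/sqrt(5).
Square and sum: Σ |<v, e_j>|^2 = 21/5.
Compute ||v||^2 = v·v = 5.
Deficit = 5 − 21/5 = 4/5 ≥ 0, confirming Bessel's inequality. (The deficit equals ||v − Σ <v,e_j> e_j||^2, the squared distance from v to span{e_j}.)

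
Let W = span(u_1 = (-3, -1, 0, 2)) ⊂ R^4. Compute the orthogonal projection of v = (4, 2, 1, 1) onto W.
proj_W(v) = (18/7, 6/7, 0, -12/7)

Set up U = [u_1 | ... | u_1] ∈ R^(4×1). The projector onto W = col(U) is P = U (U^T U)^(-1) U^T.
Compute U^T U =
  [14],
and U^T v = (-12).
Solve U^T U · c = U^T v for the coefficients: c = (-6/7). The projection is proj_W(v) = U c.
Check: (v - proj_W(v)) · u_1 = 0  (should be 0).
Result: proj_W(v) = (18/7, 6/7, 0, -12/7).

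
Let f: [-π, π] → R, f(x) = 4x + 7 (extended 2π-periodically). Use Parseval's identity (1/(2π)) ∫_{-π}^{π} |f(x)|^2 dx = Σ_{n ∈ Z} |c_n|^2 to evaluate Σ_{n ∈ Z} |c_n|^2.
Σ |c_n|^2 = 16π^2/3 + 49

Expand and integrate term by term over [-π, π]:
  ∫ (4x)^2 dx = 16·(2π^3/3); ∫ 2·4·(7)·x dx = 0 (odd integrand); ∫ 7^2 dx = 49·2π.
So (1/(2π)) ∫_{-π}^{π} (4x + 7)^2 dx = 16π^2/3 + 49 = 16π^2/3 + 49.
Parseval ⇒ Σ |c_n|^2 = 16π^2/3 + 49.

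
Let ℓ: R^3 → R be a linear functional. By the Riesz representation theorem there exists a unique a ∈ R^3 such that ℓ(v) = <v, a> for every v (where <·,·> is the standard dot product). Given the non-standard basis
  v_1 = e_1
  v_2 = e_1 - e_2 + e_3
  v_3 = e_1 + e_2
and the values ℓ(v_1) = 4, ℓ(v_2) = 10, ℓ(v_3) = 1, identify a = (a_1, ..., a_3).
a = (4, -3, 3)

Write a = (a_1, ..., a_3) in the standard basis. For each basis vector v_i, ℓ(v_i) = <v_i, a> is a linear equation in the a_j's. Collect the n equations into a matrix system V a = ℓ, where row i of V is v_i (expressed in the standard basis). Since V is invertible (lower-triangular with 1s on the diagonal, up to permutation), solve by back-substitution:
  V =
[[1, 0, 0],
 [1, -1, 1],
 [1, 1, 0]]
  V a = (4, 10, 1)
Solving gives a = (4, -3, 3).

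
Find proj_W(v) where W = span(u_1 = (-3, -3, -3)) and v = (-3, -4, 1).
proj_W(v) = (-2, -2, -2)

Set up U = [u_1 | ... | u_1] ∈ R^(3×1). The projector onto W = col(U) is P = U (U^T U)^(-1) U^T.
Compute U^T U =
  [27],
and U^T v = (18).
Solve U^T U · c = U^T v for the coefficients: c = (2/3). The projection is proj_W(v) = U c.
Check: (v - proj_W(v)) · u_1 = 0  (should be 0).
Result: proj_W(v) = (-2, -2, -2).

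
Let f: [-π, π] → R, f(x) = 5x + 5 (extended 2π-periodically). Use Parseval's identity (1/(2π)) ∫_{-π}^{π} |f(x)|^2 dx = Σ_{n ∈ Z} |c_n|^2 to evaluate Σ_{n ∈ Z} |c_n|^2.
Σ |c_n|^2 = 25π^2/3 + 25

Expand and integrate term by term over [-π, π]:
  ∫ (5x)^2 dx = 25·(2π^3/3); ∫ 2·5·(5)·x dx = 0 (odd integrand); ∫ 5^2 dx = 25·2π.
So (1/(2π)) ∫_{-π}^{π} (5x + 5)^2 dx = 25π^2/3 + 25 = 25π^2/3 + 25.
Parseval ⇒ Σ |c_n|^2 = 25π^2/3 + 25.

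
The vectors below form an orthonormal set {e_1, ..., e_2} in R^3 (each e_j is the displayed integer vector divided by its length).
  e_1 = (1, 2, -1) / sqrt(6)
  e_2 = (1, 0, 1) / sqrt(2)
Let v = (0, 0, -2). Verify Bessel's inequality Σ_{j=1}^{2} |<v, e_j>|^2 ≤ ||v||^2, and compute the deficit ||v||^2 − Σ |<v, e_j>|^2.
Σ |<v, e_j>|^2 = 8/3; ||v||^2 = 4; deficit = 4/3

Write each e_j = u_j / sqrt(<u_j, u_j>) where u_j is the displayed integer vector. Then <v, e_j> = <v, u_j> / sqrt(<u_j, u_j>), so |<v, e_j>|^2 = <v, u_j>^2 / <u_j, u_j>.
Coefficients: <v, e_1> = 2/sqrt(6), <v, e_2> = -2/sqrt(2).
Square and sum: Σ |<v, e_j>|^2 = 8/3.
Compute ||v||^2 = v·v = 4.
Deficit = 4 − 8/3 = 4/3 ≥ 0, confirming Bessel's inequality. (The deficit equals ||v − Σ <v,e_j> e_j||^2, the squared distance from v to span{e_j}.)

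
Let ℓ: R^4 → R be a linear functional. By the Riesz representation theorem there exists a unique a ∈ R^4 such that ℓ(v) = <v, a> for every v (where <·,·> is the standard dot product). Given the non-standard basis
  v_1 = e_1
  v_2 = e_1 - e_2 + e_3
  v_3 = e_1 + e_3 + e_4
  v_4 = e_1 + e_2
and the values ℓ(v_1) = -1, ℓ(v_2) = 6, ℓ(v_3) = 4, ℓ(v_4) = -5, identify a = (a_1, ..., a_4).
a = (-1, -4, 3, 2)

Write a = (a_1, ..., a_4) in the standard basis. For each basis vector v_i, ℓ(v_i) = <v_i, a> is a linear equation in the a_j's. Collect the n equations into a matrix system V a = ℓ, where row i of V is v_i (expressed in the standard basis). Since V is invertible (lower-triangular with 1s on the diagonal, up to permutation), solve by back-substitution:
  V =
[[1, 0, 0, 0],
 [1, -1, 1, 0],
 [1, 0, 1, 1],
 [1, 1, 0, 0]]
  V a = (-1, 6, 4, -5)
Solving gives a = (-1, -4, 3, 2).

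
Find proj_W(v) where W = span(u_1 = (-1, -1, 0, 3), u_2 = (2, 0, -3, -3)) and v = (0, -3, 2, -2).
proj_W(v) = (0, 6/11, 9/11, -9/11)

Set up U = [u_1 | ... | u_2] ∈ R^(4×2). The projector onto W = col(U) is P = U (U^T U)^(-1) U^T.
Compute U^T U =
  [11, -11]
  [-11, 22],
and U^T v = (-3, 0).
Solve U^T U · c = U^T v for the coefficients: c = (-6/11, -3/11). The projection is proj_W(v) = U c.
Check: (v - proj_W(v)) · u_1 = 0  (should be 0).
Check: (v - proj_W(v)) · u_2 = 0  (should be 0).
Result: proj_W(v) = (0, 6/11, 9/11, -9/11).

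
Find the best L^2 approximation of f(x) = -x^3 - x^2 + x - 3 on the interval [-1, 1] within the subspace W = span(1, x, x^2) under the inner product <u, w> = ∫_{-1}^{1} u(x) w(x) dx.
g(x) = -x^2 + 2*x/5 - 3

The best approximation g ∈ W is the orthogonal projection of f onto W. Writing g = a_0 + a_1 x + a_2 x^2, the coefficients solve the normal equations G · a = b where
  G_{ij} = <φ_i, φ_j> and b_i = <f, φ_i>, with φ_0 = 1, φ_1 = x, φ_2 = x^2.
G =
  [2, 0, 2/3]
  [0, 2/3, 0]
  [2/3, 0, 2/5],
b = (-20/3, 4/15, -12/5).
Solving gives a_0 = -3, a_1 = 2/5, a_2 = -1, so
  g(x) = -x^2 + 2*x/5 - 3.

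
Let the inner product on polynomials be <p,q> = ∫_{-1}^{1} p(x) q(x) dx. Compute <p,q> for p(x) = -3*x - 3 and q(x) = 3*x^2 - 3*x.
<p,q> = 0

Expand the product: p(x)·q(x) = -9*x^3 + 9*x.
∫_{-1}^{1} of each monomial x^k gives [2/(k+1) if k even, 0 if k odd]. Integrating term-by-term (or equivalently evaluating the antiderivative F(x) = -9*x^4/4 + 9*x^2/2 at the endpoints):
  F(1) − F(−1) = 9/4 − (9/4) = 0.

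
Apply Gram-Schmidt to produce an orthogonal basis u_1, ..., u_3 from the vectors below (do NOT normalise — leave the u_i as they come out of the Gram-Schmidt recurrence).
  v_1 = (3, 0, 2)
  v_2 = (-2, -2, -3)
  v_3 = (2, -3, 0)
Orthogonal basis:
  u_1 = (3, 0, 2)
  u_2 = (10/13, -2, -15/13)
  u_3 = (-4/11, -5/11, 6/11)

Apply the Gram-Schmidt recurrence
  u_1 = v_1
  u_i = v_i − Σ_{j<i} ((v_i · u_j) / (u_j · u_j)) · u_j.

Step by step this gives:
  u_1 = (3, 0, 2)
  u_2 = (10/13, -2, -15/13)
  u_3 = (-4/11, -5/11, 6/11)

Orthogonality check:
  u_2 · u_1 = 0 (should be 0)
  u_3 · u_1 = 0 (should be 0)
  u_3 · u_2 = 0 (should be 0)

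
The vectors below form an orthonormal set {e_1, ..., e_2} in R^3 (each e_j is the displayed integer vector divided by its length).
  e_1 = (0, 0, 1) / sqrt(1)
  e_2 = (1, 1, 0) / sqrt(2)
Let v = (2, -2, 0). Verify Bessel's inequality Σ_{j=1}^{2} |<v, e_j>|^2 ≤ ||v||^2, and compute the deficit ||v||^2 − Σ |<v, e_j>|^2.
Σ |<v, e_j>|^2 = 0; ||v||^2 = 8; deficit = 8

Write each e_j = u_j / sqrt(<u_j, u_j>) where u_j is the displayed integer vector. Then <v, e_j> = <v, u_j> / sqrt(<u_j, u_j>), so |<v, e_j>|^2 = <v, u_j>^2 / <u_j, u_j>.
Coefficients: <v, e_1> = 0/sqrt(1), <v, e_2> = 0/sqrt(2).
Square and sum: Σ |<v, e_j>|^2 = 0.
Compute ||v||^2 = v·v = 8.
Deficit = 8 − 0 = 8 ≥ 0, confirming Bessel's inequality. (The deficit equals ||v − Σ <v,e_j> e_j||^2, the squared distance from v to span{e_j}.)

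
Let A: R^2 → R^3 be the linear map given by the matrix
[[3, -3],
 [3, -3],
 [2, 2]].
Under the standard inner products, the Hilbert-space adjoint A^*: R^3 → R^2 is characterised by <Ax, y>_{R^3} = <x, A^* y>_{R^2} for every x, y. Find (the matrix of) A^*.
A^* = A^T =
[[3, 3, 2],
 [-3, -3, 2]]

For real matrices with standard dot products, the defining identity <Ax, y> = <x, A^* y> gives (Ax)^T y = x^T (A^*) y, i.e. x^T A^T y = x^T (A^*) y. Since this holds for all x, y, we must have A^* = A^T. Therefore
A^* =
[[3, 3, 2],
 [-3, -3, 2]].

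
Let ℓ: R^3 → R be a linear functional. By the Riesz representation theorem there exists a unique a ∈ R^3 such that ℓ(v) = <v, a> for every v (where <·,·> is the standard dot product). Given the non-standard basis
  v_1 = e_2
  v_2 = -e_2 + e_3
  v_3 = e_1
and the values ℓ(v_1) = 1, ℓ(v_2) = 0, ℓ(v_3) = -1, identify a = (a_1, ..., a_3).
a = (-1, 1, 1)

Write a = (a_1, ..., a_3) in the standard basis. For each basis vector v_i, ℓ(v_i) = <v_i, a> is a linear equation in the a_j's. Collect the n equations into a matrix system V a = ℓ, where row i of V is v_i (expressed in the standard basis). Since V is invertible (lower-triangular with 1s on the diagonal, up to permutation), solve by back-substitution:
  V =
[[0, 1, 0],
 [0, -1, 1],
 [1, 0, 0]]
  V a = (1, 0, -1)
Solving gives a = (-1, 1, 1).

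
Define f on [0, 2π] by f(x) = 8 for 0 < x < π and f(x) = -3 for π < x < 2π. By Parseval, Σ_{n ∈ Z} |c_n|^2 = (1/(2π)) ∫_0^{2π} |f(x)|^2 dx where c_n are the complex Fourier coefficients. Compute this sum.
Σ |c_n|^2 = 73/2

Parseval equates the L^2 energy of f (normalised by 1/(2π)) with the ℓ^2 sum of its Fourier coefficients: (1/(2π)) ∫_0^{2π} |f|^2 = Σ |c_n|^2.
Compute the left side: (1/(2π)) [∫_0^π 8^2 dx + ∫_π^{2π} (-3)^2 dx] = (1/(2π)) · (64π + 9π) = (64 + 9)/2 = 73/2.
So Σ_{n ∈ Z} |c_n|^2 = 73/2.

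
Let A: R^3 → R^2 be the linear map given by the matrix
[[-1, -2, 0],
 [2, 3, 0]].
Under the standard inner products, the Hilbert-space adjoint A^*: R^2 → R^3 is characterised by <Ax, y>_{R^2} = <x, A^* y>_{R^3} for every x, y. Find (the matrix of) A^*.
A^* = A^T =
[[-1, 2],
 [-2, 3],
 [0, 0]]

For real matrices with standard dot products, the defining identity <Ax, y> = <x, A^* y> gives (Ax)^T y = x^T (A^*) y, i.e. x^T A^T y = x^T (A^*) y. Since this holds for all x, y, we must have A^* = A^T. Therefore
A^* =
[[-1, 2],
 [-2, 3],
 [0, 0]].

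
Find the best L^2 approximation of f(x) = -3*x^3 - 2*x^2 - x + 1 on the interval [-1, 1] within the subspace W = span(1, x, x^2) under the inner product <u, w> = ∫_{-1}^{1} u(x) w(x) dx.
g(x) = -2*x^2 - 14*x/5 + 1

The best approximation g ∈ W is the orthogonal projection of f onto W. Writing g = a_0 + a_1 x + a_2 x^2, the coefficients solve the normal equations G · a = b where
  G_{ij} = <φ_i, φ_j> and b_i = <f, φ_i>, with φ_0 = 1, φ_1 = x, φ_2 = x^2.
G =
  [2, 0, 2/3]
  [0, 2/3, 0]
  [2/3, 0, 2/5],
b = (2/3, -28/15, -2/15).
Solving gives a_0 = 1, a_1 = -14/5, a_2 = -2, so
  g(x) = -2*x^2 - 14*x/5 + 1.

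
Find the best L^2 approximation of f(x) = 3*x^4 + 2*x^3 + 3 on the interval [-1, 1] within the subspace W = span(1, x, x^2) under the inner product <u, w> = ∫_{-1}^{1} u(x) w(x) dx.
g(x) = 18*x^2/7 + 6*x/5 + 96/35

The best approximation g ∈ W is the orthogonal projection of f onto W. Writing g = a_0 + a_1 x + a_2 x^2, the coefficients solve the normal equations G · a = b where
  G_{ij} = <φ_i, φ_j> and b_i = <f, φ_i>, with φ_0 = 1, φ_1 = x, φ_2 = x^2.
G =
  [2, 0, 2/3]
  [0, 2/3, 0]
  [2/3, 0, 2/5],
b = (36/5, 4/5, 20/7).
Solving gives a_0 = 96/35, a_1 = 6/5, a_2 = 18/7, so
  g(x) = 18*x^2/7 + 6*x/5 + 96/35.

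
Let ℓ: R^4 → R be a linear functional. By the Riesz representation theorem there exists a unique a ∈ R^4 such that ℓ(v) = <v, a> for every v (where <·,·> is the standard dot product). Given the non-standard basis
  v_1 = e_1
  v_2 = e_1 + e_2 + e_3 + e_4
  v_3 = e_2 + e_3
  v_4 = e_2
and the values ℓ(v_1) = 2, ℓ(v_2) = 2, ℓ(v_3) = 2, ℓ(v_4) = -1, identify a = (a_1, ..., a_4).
a = (2, -1, 3, -2)

Write a = (a_1, ..., a_4) in the standard basis. For each basis vector v_i, ℓ(v_i) = <v_i, a> is a linear equation in the a_j's. Collect the n equations into a matrix system V a = ℓ, where row i of V is v_i (expressed in the standard basis). Since V is invertible (lower-triangular with 1s on the diagonal, up to permutation), solve by back-substitution:
  V =
[[1, 0, 0, 0],
 [1, 1, 1, 1],
 [0, 1, 1, 0],
 [0, 1, 0, 0]]
  V a = (2, 2, 2, -1)
Solving gives a = (2, -1, 3, -2).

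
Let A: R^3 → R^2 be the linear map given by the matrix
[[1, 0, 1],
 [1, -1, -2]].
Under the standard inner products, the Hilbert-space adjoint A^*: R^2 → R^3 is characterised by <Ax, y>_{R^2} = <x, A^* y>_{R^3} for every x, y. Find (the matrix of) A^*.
A^* = A^T =
[[1, 1],
 [0, -1],
 [1, -2]]

For real matrices with standard dot products, the defining identity <Ax, y> = <x, A^* y> gives (Ax)^T y = x^T (A^*) y, i.e. x^T A^T y = x^T (A^*) y. Since this holds for all x, y, we must have A^* = A^T. Therefore
A^* =
[[1, 1],
 [0, -1],
 [1, -2]].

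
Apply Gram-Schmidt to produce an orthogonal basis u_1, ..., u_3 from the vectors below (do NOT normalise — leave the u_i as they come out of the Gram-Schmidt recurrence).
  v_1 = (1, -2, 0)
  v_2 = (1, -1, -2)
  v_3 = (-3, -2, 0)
Orthogonal basis:
  u_1 = (1, -2, 0)
  u_2 = (2/5, 1/5, -2)
  u_3 = (-64/21, -32/21, -16/21)

Apply the Gram-Schmidt recurrence
  u_1 = v_1
  u_i = v_i − Σ_{j<i} ((v_i · u_j) / (u_j · u_j)) · u_j.

Step by step this gives:
  u_1 = (1, -2, 0)
  u_2 = (2/5, 1/5, -2)
  u_3 = (-64/21, -32/21, -16/21)

Orthogonality check:
  u_2 · u_1 = 0 (should be 0)
  u_3 · u_1 = 0 (should be 0)
  u_3 · u_2 = 0 (should be 0)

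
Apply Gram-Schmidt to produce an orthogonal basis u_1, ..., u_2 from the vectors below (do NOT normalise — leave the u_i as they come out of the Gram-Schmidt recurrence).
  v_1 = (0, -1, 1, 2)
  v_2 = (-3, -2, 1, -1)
Orthogonal basis:
  u_1 = (0, -1, 1, 2)
  u_2 = (-3, -11/6, 5/6, -4/3)

Apply the Gram-Schmidt recurrence
  u_1 = v_1
  u_i = v_i − Σ_{j<i} ((v_i · u_j) / (u_j · u_j)) · u_j.

Step by step this gives:
  u_1 = (0, -1, 1, 2)
  u_2 = (-3, -11/6, 5/6, -4/3)

Orthogonality check:
  u_2 · u_1 = 0 (should be 0)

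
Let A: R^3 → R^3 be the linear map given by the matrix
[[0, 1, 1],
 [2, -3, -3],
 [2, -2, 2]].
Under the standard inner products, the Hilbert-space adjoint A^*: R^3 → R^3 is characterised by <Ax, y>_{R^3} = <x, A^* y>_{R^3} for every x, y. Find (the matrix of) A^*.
A^* = A^T =
[[0, 2, 2],
 [1, -3, -2],
 [1, -3, 2]]

For real matrices with standard dot products, the defining identity <Ax, y> = <x, A^* y> gives (Ax)^T y = x^T (A^*) y, i.e. x^T A^T y = x^T (A^*) y. Since this holds for all x, y, we must have A^* = A^T. Therefore
A^* =
[[0, 2, 2],
 [1, -3, -2],
 [1, -3, 2]].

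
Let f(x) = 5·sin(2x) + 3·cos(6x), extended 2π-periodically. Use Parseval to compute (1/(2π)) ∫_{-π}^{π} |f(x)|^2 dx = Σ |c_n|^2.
Σ |c_n|^2 = 17

Expand |f|^2 and use orthogonality of {sin(nx), cos(mx)} on [-π, π]:
  ∫_{-π}^{π} sin(nx)^2 dx = π, ∫ cos(mx)^2 dx = π, and cross terms integrate to 0.
So ∫_{-π}^{π} f(x)^2 dx = 5^2 · π + 3^2 · π = (25 + 9)π.
Divide by 2π: (25 + 9)/2 = 17.
By Parseval, this equals Σ |c_n|^2.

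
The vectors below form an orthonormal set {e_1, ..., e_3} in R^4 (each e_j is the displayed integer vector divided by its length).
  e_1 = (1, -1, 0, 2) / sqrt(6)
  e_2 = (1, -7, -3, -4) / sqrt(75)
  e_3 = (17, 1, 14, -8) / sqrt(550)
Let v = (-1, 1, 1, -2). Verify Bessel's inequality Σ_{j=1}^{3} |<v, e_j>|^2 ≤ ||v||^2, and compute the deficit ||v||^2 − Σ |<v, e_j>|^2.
Σ |<v, e_j>|^2 = 1781/275; ||v||^2 = 7; deficit = 144/275

Write each e_j = u_j / sqrt(<u_j, u_j>) where u_j is the displayed integer vector. Then <v, e_j> = <v, u_j> / sqrt(<u_j, u_j>), so |<v, e_j>|^2 = <v, u_j>^2 / <u_j, u_j>.
Coefficients: <v, e_1> = -6/sqrt(6), <v, e_2> = -3/sqrt(75), <v, e_3> = 14/sqrt(550).
Square and sum: Σ |<v, e_j>|^2 = 1781/275.
Compute ||v||^2 = v·v = 7.
Deficit = 7 − 1781/275 = 144/275 ≥ 0, confirming Bessel's inequality. (The deficit equals ||v − Σ <v,e_j> e_j||^2, the squared distance from v to span{e_j}.)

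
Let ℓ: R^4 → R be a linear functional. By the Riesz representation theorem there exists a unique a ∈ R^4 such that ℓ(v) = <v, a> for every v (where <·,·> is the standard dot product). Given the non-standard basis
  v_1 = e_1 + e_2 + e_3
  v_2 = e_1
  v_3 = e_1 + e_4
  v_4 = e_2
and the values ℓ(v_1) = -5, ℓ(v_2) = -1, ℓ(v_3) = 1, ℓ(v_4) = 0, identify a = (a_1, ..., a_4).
a = (-1, 0, -4, 2)

Write a = (a_1, ..., a_4) in the standard basis. For each basis vector v_i, ℓ(v_i) = <v_i, a> is a linear equation in the a_j's. Collect the n equations into a matrix system V a = ℓ, where row i of V is v_i (expressed in the standard basis). Since V is invertible (lower-triangular with 1s on the diagonal, up to permutation), solve by back-substitution:
  V =
[[1, 1, 1, 0],
 [1, 0, 0, 0],
 [1, 0, 0, 1],
 [0, 1, 0, 0]]
  V a = (-5, -1, 1, 0)
Solving gives a = (-1, 0, -4, 2).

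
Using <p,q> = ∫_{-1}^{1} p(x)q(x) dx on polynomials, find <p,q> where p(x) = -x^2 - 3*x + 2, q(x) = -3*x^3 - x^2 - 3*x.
<p,q> = 26/3

Expand the product: p(x)·q(x) = 3*x^5 + 10*x^4 + 7*x^2 - 6*x.
∫_{-1}^{1} of each monomial x^k gives [2/(k+1) if k even, 0 if k odd]. Integrating term-by-term (or equivalently evaluating the antiderivative F(x) = x^6/2 + 2*x^5 + 7*x^3/3 - 3*x^2 at the endpoints):
  F(1) − F(−1) = 11/6 − (-41/6) = 26/3.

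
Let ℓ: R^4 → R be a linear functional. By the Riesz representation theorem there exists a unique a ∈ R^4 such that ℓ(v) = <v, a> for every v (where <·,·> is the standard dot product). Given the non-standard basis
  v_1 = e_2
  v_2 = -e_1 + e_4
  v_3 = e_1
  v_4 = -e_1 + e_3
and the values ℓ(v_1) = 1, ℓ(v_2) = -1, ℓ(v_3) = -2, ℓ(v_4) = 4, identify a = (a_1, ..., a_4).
a = (-2, 1, 2, -3)

Write a = (a_1, ..., a_4) in the standard basis. For each basis vector v_i, ℓ(v_i) = <v_i, a> is a linear equation in the a_j's. Collect the n equations into a matrix system V a = ℓ, where row i of V is v_i (expressed in the standard basis). Since V is invertible (lower-triangular with 1s on the diagonal, up to permutation), solve by back-substitution:
  V =
[[0, 1, 0, 0],
 [-1, 0, 0, 1],
 [1, 0, 0, 0],
 [-1, 0, 1, 0]]
  V a = (1, -1, -2, 4)
Solving gives a = (-2, 1, 2, -3).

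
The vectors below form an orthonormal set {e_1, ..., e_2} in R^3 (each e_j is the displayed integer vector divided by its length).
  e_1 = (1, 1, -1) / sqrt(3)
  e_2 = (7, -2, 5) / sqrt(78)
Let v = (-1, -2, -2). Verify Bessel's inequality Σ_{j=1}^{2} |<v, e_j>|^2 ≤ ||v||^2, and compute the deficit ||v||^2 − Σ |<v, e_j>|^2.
Σ |<v, e_j>|^2 = 5/2; ||v||^2 = 9; deficit = 13/2

Write each e_j = u_j / sqrt(<u_j, u_j>) where u_j is the displayed integer vector. Then <v, e_j> = <v, u_j> / sqrt(<u_j, u_j>), so |<v, e_j>|^2 = <v, u_j>^2 / <u_j, u_j>.
Coefficients: <v, e_1> = -1/sqrt(3), <v, e_2> = -13/sqrt(78).
Square and sum: Σ |<v, e_j>|^2 = 5/2.
Compute ||v||^2 = v·v = 9.
Deficit = 9 − 5/2 = 13/2 ≥ 0, confirming Bessel's inequality. (The deficit equals ||v − Σ <v,e_j> e_j||^2, the squared distance from v to span{e_j}.)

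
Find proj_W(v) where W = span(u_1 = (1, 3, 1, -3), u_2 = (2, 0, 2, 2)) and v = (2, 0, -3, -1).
proj_W(v) = (-34/59, 12/59, -34/59, -50/59)

Set up U = [u_1 | ... | u_2] ∈ R^(4×2). The projector onto W = col(U) is P = U (U^T U)^(-1) U^T.
Compute U^T U =
  [20, -2]
  [-2, 12],
and U^T v = (2, -4).
Solve U^T U · c = U^T v for the coefficients: c = (4/59, -19/59). The projection is proj_W(v) = U c.
Check: (v - proj_W(v)) · u_1 = 0  (should be 0).
Check: (v - proj_W(v)) · u_2 = 0  (should be 0).
Result: proj_W(v) = (-34/59, 12/59, -34/59, -50/59).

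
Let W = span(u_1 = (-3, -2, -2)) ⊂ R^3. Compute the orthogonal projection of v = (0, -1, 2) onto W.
proj_W(v) = (6/17, 4/17, 4/17)

Set up U = [u_1 | ... | u_1] ∈ R^(3×1). The projector onto W = col(U) is P = U (U^T U)^(-1) U^T.
Compute U^T U =
  [17],
and U^T v = (-2).
Solve U^T U · c = U^T v for the coefficients: c = (-2/17). The projection is proj_W(v) = U c.
Check: (v - proj_W(v)) · u_1 = 0  (should be 0).
Result: proj_W(v) = (6/17, 4/17, 4/17).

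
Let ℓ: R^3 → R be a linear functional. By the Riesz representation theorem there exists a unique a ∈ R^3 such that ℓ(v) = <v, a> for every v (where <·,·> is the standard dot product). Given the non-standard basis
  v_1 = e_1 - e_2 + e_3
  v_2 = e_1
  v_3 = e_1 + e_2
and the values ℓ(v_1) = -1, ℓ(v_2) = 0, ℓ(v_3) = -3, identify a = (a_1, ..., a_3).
a = (0, -3, -4)

Write a = (a_1, ..., a_3) in the standard basis. For each basis vector v_i, ℓ(v_i) = <v_i, a> is a linear equation in the a_j's. Collect the n equations into a matrix system V a = ℓ, where row i of V is v_i (expressed in the standard basis). Since V is invertible (lower-triangular with 1s on the diagonal, up to permutation), solve by back-substitution:
  V =
[[1, -1, 1],
 [1, 0, 0],
 [1, 1, 0]]
  V a = (-1, 0, -3)
Solving gives a = (0, -3, -4).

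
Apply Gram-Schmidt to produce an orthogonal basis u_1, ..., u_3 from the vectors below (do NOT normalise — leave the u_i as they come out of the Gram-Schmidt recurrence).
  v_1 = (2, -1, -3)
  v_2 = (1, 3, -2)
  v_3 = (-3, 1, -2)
Orthogonal basis:
  u_1 = (2, -1, -3)
  u_2 = (2/7, 47/14, -13/14)
  u_3 = (-506/171, -46/171, -322/171)

Apply the Gram-Schmidt recurrence
  u_1 = v_1
  u_i = v_i − Σ_{j<i} ((v_i · u_j) / (u_j · u_j)) · u_j.

Step by step this gives:
  u_1 = (2, -1, -3)
  u_2 = (2/7, 47/14, -13/14)
  u_3 = (-506/171, -46/171, -322/171)

Orthogonality check:
  u_2 · u_1 = 0 (should be 0)
  u_3 · u_1 = 0 (should be 0)
  u_3 · u_2 = 0 (should be 0)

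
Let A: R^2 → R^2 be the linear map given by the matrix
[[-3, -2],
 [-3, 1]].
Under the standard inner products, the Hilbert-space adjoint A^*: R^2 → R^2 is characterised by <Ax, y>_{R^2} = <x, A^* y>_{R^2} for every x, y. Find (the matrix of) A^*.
A^* = A^T =
[[-3, -3],
 [-2, 1]]

For real matrices with standard dot products, the defining identity <Ax, y> = <x, A^* y> gives (Ax)^T y = x^T (A^*) y, i.e. x^T A^T y = x^T (A^*) y. Since this holds for all x, y, we must have A^* = A^T. Therefore
A^* =
[[-3, -3],
 [-2, 1]].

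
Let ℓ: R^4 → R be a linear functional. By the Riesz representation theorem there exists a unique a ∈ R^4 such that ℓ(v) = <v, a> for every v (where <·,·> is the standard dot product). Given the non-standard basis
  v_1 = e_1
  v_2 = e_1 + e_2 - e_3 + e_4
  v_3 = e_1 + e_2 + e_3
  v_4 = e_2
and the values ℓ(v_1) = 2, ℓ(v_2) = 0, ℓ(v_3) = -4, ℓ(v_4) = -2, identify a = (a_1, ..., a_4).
a = (2, -2, -4, -4)

Write a = (a_1, ..., a_4) in the standard basis. For each basis vector v_i, ℓ(v_i) = <v_i, a> is a linear equation in the a_j's. Collect the n equations into a matrix system V a = ℓ, where row i of V is v_i (expressed in the standard basis). Since V is invertible (lower-triangular with 1s on the diagonal, up to permutation), solve by back-substitution:
  V =
[[1, 0, 0, 0],
 [1, 1, -1, 1],
 [1, 1, 1, 0],
 [0, 1, 0, 0]]
  V a = (2, 0, -4, -2)
Solving gives a = (2, -2, -4, -4).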